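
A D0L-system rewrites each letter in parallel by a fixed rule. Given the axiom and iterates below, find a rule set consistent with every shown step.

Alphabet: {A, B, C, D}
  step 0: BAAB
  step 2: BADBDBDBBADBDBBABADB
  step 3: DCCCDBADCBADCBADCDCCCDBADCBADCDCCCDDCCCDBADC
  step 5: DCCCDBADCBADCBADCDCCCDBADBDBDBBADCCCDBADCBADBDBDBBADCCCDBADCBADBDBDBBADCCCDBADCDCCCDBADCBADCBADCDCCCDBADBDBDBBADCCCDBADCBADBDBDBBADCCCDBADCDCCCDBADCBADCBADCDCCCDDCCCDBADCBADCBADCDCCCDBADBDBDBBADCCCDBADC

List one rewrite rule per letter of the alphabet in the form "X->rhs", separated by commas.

  step 2 ⇒ step 3: BADBDBDBBADBDBBABADB ⇒ DC·CCD·BA·DC·BA·DC·BA·DC·DC·CCD·BA·DC·BA·DC·DC·CCD·DC·CCD·BA·DC
    A ↦ CCD
    B ↦ DC
    D ↦ BA
    C ↦ DB  (constrained at step 3)

A->CCD, B->DC, C->DB, D->BA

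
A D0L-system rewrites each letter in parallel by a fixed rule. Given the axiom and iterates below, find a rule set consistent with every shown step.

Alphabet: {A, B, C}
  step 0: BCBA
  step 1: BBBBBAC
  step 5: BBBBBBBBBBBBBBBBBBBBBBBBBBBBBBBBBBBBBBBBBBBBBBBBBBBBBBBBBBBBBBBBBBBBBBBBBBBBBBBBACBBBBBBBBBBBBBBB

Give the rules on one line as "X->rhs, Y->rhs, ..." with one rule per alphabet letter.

  step 0 ⇒ step 1: BCBA ⇒ BB·B·BB·AC
    A ↦ AC
    B ↦ BB
    C ↦ B

A->AC, B->BB, C->B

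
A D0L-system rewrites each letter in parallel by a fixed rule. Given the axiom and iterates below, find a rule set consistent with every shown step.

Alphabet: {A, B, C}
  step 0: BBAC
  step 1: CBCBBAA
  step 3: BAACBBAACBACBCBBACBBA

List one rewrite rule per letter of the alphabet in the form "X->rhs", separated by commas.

A->BA, B->CB, C->A

  step 0 ⇒ step 1: BBAC ⇒ CB·CB·BA·A
    A ↦ BA
    B ↦ CB
    C ↦ A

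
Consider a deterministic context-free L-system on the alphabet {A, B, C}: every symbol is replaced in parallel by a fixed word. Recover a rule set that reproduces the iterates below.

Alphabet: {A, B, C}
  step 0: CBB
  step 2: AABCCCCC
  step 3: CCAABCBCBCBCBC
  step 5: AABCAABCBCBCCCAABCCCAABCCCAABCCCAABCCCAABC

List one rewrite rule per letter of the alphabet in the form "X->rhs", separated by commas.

  step 2 ⇒ step 3: AABCCCCC ⇒ C·C·AA·BC·BC·BC·BC·BC
    A ↦ C
    B ↦ AA
    C ↦ BC

A->C, B->AA, C->BC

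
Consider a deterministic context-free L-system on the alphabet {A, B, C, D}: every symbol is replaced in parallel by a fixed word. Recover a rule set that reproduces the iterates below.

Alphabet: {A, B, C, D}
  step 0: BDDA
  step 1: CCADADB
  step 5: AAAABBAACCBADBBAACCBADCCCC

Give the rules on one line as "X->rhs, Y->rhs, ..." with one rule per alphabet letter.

A->B, B->CC, C->A, D->AD

  step 0 ⇒ step 1: BDDA ⇒ CC·AD·AD·B
    A ↦ B
    B ↦ CC
    D ↦ AD
    C ↦ A  (constrained at step 1)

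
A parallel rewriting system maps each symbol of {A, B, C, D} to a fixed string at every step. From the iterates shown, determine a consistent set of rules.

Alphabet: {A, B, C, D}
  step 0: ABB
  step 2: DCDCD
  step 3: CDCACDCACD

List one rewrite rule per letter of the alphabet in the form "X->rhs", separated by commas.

  step 2 ⇒ step 3: DCDCD ⇒ CD·CA·CD·CA·CD
    C ↦ CA
    D ↦ CD
    A ↦ B  (constrained at step 0)
    B ↦ D  (constrained at step 0)

A->B, B->D, C->CA, D->CD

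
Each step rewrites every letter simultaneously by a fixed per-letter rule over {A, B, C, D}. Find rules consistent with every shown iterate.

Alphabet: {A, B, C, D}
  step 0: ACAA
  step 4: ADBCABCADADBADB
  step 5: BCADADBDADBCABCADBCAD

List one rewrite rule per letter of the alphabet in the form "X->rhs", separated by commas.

A->B, B->D, C->AD, D->CA

  step 4 ⇒ step 5: ADBCABCADADBADB ⇒ B·CA·D·AD·B·D·AD·B·CA·B·CA·D·B·CA·D
    A ↦ B
    B ↦ D
    C ↦ AD
    D ↦ CA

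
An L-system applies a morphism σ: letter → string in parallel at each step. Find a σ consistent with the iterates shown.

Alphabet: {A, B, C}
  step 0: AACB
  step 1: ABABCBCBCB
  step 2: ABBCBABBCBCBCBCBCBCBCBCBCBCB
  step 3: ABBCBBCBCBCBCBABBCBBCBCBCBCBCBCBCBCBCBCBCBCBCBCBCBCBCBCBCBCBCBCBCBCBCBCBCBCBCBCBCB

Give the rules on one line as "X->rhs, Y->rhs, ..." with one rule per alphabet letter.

A->AB, B->BCB, C->CBC

  step 2 ⇒ step 3: ABBCBABBCBCBCBCBCBCBCBCBCBCB ⇒ AB·BCB·BCB·CBC·BCB·AB·BCB·BCB·CBC·BCB·CBC·BCB·CBC·BCB·CBC·BCB·CBC·BCB·CBC·BCB·CBC·BCB·CBC·BCB·CBC·BCB·CBC·BCB
    A ↦ AB
    B ↦ BCB
    C ↦ CBC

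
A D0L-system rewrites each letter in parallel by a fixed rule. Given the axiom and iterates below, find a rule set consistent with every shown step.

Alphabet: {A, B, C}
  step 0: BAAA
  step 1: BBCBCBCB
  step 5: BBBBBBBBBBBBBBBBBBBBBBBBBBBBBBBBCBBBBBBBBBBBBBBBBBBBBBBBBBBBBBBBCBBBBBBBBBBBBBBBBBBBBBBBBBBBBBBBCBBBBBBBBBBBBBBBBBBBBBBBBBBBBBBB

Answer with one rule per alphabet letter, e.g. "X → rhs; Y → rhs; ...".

  step 0 ⇒ step 1: BAAA ⇒ BB·CB·CB·CB
    A ↦ CB
    B ↦ BB
    C ↦ AB  (constrained at step 1)

A->CB, B->BB, C->AB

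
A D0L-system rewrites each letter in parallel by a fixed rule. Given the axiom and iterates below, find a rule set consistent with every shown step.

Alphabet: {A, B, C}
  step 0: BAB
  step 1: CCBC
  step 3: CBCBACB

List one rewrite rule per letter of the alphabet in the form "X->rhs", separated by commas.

A->CB, B->C, C->A

  step 0 ⇒ step 1: BAB ⇒ C·CB·C
    A ↦ CB
    B ↦ C
    C ↦ A  (constrained at step 1)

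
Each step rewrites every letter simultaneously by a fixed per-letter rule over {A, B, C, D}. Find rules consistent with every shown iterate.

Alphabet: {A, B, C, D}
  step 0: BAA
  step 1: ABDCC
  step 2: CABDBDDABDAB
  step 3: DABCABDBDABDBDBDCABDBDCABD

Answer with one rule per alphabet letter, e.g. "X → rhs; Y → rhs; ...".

  step 2 ⇒ step 3: CABDBDDABDAB ⇒ DAB·C·ABD·BD·ABD·BD·BD·C·ABD·BD·C·ABD
    A ↦ C
    B ↦ ABD
    C ↦ DAB
    D ↦ BD

A->C, B->ABD, C->DAB, D->BD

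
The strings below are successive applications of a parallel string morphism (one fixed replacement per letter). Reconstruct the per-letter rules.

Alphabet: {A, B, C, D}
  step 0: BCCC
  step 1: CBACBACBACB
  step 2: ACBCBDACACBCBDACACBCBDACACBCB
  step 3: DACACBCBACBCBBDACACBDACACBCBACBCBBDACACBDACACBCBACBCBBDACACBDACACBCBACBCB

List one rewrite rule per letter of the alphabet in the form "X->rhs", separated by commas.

  step 2 ⇒ step 3: ACBCBDACACBCBDACACBCBDACACBCB ⇒ DAC·ACB·CB·ACB·CB·B·DAC·ACB·DAC·ACB·CB·ACB·CB·B·DAC·ACB·DAC·ACB·CB·ACB·CB·B·DAC·ACB·DAC·ACB·CB·ACB·CB
    A ↦ DAC
    B ↦ CB
    C ↦ ACB
    D ↦ B

A->DAC, B->CB, C->ACB, D->B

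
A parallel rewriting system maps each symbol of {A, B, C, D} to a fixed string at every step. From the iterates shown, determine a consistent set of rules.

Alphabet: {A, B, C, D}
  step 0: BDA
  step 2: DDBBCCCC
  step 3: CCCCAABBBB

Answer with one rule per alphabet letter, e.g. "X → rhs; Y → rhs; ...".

A->DD, B->A, C->B, D->CC

  step 2 ⇒ step 3: DDBBCCCC ⇒ CC·CC·A·A·B·B·B·B
    B ↦ A
    C ↦ B
    D ↦ CC
    A ↦ DD  (constrained at step 0)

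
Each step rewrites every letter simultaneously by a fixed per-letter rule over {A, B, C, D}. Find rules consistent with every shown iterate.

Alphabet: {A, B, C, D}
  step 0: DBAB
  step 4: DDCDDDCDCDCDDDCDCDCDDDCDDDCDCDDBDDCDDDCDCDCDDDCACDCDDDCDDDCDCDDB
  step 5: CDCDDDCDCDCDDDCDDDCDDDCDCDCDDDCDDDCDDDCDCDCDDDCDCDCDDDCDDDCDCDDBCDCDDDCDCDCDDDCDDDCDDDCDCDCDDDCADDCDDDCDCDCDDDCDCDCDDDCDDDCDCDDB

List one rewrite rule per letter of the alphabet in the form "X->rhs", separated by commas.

  step 4 ⇒ step 5: DDCDDDCDCDCDDDCDCDCDDDCDDDCDCDDBDDCDDDCDCDCDDDCACDCDDDCDDDCDCDDB ⇒ CD·CD·DD·CD·CD·CD·DD·CD·DD·CD·DD·CD·CD·CD·DD·CD·DD·CD·DD·CD·CD·CD·DD·CD·CD·CD·DD·CD·DD·CD·CD·DB·CD·CD·DD·CD·CD·CD·DD·CD·DD·CD·DD·CD·CD·CD·DD·CA·DD·CD·DD·CD·CD·CD·DD·CD·CD·CD·DD·CD·DD·CD·CD·DB
    A ↦ CA
    B ↦ DB
    C ↦ DD
    D ↦ CD

A->CA, B->DB, C->DD, D->CD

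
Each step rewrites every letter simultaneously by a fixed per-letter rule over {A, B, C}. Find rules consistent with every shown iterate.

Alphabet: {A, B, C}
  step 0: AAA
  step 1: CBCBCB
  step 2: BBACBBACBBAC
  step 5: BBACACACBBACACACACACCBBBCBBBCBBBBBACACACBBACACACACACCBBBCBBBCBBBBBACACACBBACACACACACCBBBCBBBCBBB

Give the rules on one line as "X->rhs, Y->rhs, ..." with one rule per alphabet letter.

  step 1 ⇒ step 2: CBCBCB ⇒ BB·AC·BB·AC·BB·AC
    B ↦ AC
    C ↦ BB
  step 0 ⇒ step 1: AAA ⇒ CB·CB·CB
    A ↦ CB

A->CB, B->AC, C->BB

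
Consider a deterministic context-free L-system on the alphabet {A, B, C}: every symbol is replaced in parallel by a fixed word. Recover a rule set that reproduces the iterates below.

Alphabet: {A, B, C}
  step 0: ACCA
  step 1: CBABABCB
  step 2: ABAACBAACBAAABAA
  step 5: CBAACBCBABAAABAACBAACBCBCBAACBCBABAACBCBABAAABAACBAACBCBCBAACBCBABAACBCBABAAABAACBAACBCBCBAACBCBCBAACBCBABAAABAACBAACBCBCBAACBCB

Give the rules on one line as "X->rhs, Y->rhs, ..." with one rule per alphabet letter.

  step 1 ⇒ step 2: CBABABCB ⇒ AB·AA·CB·AA·CB·AA·AB·AA
    A ↦ CB
    B ↦ AA
    C ↦ AB

A->CB, B->AA, C->AB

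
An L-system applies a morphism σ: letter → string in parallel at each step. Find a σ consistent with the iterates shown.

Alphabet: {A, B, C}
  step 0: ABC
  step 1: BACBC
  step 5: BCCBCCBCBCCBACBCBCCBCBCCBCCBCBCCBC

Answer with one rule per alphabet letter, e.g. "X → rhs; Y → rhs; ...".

  step 0 ⇒ step 1: ABC ⇒ BA·C·BC
    A ↦ BA
    B ↦ C
    C ↦ BC

A->BA, B->C, C->BC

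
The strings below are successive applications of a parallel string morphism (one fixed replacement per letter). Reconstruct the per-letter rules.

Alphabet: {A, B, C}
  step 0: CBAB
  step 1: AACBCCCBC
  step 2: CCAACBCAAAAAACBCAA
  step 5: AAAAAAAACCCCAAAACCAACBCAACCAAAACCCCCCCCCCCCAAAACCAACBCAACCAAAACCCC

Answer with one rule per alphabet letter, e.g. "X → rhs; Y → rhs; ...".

  step 1 ⇒ step 2: AACBCCCBC ⇒ C·C·AA·CBC·AA·AA·AA·CBC·AA
    A ↦ C
    B ↦ CBC
    C ↦ AA

A->C, B->CBC, C->AA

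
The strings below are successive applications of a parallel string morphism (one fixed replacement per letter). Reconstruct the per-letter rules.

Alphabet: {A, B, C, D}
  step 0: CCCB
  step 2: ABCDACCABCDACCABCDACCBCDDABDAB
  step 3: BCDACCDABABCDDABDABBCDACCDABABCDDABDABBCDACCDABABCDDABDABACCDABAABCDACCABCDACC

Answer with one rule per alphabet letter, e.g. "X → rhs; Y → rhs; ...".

  step 2 ⇒ step 3: ABCDACCABCDACCABCDACCBCDDABDAB ⇒ BCD·ACC·DAB·A·BCD·DAB·DAB·BCD·ACC·DAB·A·BCD·DAB·DAB·BCD·ACC·DAB·A·BCD·DAB·DAB·ACC·DAB·A·A·BCD·ACC·A·BCD·ACC
    A ↦ BCD
    B ↦ ACC
    C ↦ DAB
    D ↦ A

A->BCD, B->ACC, C->DAB, D->A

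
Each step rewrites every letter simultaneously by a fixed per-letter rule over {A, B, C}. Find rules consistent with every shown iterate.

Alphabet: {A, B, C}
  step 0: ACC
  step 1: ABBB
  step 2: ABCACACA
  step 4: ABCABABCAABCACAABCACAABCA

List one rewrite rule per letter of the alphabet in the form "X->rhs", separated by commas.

A->AB, B->CA, C->B

  step 1 ⇒ step 2: ABBB ⇒ AB·CA·CA·CA
    A ↦ AB
    B ↦ CA
  step 0 ⇒ step 1: ACC ⇒ AB·B·B
    C ↦ B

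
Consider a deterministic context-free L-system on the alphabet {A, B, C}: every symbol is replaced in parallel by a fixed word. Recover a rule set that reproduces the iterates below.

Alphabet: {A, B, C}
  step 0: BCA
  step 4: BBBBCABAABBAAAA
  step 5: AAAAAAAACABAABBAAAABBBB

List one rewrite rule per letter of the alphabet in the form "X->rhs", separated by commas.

  step 4 ⇒ step 5: BBBBCABAABBAAAA ⇒ AA·AA·AA·AA·CA·B·AA·B·B·AA·AA·B·B·B·B
    A ↦ B
    B ↦ AA
    C ↦ CA

A->B, B->AA, C->CA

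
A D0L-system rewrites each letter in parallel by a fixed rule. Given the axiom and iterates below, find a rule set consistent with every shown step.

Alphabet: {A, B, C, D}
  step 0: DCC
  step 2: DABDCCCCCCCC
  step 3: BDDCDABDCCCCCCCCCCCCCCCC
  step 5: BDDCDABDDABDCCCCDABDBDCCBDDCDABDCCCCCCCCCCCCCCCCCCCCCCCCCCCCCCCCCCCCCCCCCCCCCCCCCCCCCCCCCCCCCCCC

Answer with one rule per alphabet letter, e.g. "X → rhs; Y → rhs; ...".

  step 2 ⇒ step 3: DABDCCCCCCCC ⇒ BD·DC·DA·BD·CC·CC·CC·CC·CC·CC·CC·CC
    A ↦ DC
    B ↦ DA
    C ↦ CC
    D ↦ BD

A->DC, B->DA, C->CC, D->BD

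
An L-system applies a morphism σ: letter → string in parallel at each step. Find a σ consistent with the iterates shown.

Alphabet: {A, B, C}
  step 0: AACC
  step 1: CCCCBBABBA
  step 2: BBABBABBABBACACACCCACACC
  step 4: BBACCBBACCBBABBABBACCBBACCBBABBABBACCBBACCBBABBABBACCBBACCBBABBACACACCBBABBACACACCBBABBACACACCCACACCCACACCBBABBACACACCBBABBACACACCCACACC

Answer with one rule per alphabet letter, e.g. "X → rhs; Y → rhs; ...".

A->CC, B->CA, C->BBA

  step 1 ⇒ step 2: CCCCBBABBA ⇒ BBA·BBA·BBA·BBA·CA·CA·CC·CA·CA·CC
    A ↦ CC
    B ↦ CA
    C ↦ BBA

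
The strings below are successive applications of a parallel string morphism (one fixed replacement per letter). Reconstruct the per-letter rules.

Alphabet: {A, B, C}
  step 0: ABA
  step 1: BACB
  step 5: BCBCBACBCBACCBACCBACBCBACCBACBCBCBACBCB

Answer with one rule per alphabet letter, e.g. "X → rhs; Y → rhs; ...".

  step 0 ⇒ step 1: ABA ⇒ B·AC·B
    A ↦ B
    B ↦ AC
    C ↦ CB  (constrained at step 1)

A->B, B->AC, C->CB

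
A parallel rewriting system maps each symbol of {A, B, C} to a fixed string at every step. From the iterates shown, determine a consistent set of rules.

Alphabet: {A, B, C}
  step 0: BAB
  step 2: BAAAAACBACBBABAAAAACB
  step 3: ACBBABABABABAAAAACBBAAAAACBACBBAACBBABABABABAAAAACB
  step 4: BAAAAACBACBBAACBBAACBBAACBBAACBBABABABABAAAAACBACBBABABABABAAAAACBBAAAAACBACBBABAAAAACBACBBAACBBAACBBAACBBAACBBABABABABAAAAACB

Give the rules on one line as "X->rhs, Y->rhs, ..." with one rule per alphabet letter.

A->BA, B->ACB, C->AAA

  step 3 ⇒ step 4: ACBBABABABABAAAAACBBAAAAACBACBBAACBBABABABABAAAAACB ⇒ BA·AAA·ACB·ACB·BA·ACB·BA·ACB·BA·ACB·BA·ACB·BA·BA·BA·BA·BA·AAA·ACB·ACB·BA·BA·BA·BA·BA·AAA·ACB·BA·AAA·ACB·ACB·BA·BA·AAA·ACB·ACB·BA·ACB·BA·ACB·BA·ACB·BA·ACB·BA·BA·BA·BA·BA·AAA·ACB
    A ↦ BA
    B ↦ ACB
    C ↦ AAA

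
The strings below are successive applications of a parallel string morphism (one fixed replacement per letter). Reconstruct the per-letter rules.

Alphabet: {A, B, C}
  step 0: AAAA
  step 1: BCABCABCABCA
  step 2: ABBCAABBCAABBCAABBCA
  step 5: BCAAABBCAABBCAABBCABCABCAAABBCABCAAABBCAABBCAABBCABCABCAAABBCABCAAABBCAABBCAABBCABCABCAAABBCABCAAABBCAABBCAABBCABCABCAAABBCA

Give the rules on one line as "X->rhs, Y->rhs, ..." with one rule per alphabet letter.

A->BCA, B->A, C->B

  step 1 ⇒ step 2: BCABCABCABCA ⇒ A·B·BCA·A·B·BCA·A·B·BCA·A·B·BCA
    A ↦ BCA
    B ↦ A
    C ↦ B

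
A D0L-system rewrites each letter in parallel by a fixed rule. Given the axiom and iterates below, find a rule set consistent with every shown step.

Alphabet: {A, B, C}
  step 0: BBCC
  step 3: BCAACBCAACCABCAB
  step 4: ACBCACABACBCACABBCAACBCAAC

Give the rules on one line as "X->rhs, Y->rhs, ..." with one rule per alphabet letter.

  step 3 ⇒ step 4: BCAACBCAACCABCAB ⇒ AC·B·CA·CA·B·AC·B·CA·CA·B·B·CA·AC·B·CA·AC
    A ↦ CA
    B ↦ AC
    C ↦ B

A->CA, B->AC, C->B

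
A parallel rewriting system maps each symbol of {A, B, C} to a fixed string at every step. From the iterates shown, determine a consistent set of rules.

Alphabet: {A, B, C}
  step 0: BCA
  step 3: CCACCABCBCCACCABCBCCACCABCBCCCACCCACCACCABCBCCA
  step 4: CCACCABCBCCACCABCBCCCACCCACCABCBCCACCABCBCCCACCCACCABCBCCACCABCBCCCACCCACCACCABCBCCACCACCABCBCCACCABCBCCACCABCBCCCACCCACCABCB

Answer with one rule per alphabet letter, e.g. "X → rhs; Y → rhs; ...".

  step 3 ⇒ step 4: CCACCABCBCCACCABCBCCACCABCBCCCACCCACCACCABCBCCA ⇒ CCA·CCA·BCB·CCA·CCA·BCB·C·CCA·C·CCA·CCA·BCB·CCA·CCA·BCB·C·CCA·C·CCA·CCA·BCB·CCA·CCA·BCB·C·CCA·C·CCA·CCA·CCA·BCB·CCA·CCA·CCA·BCB·CCA·CCA·BCB·CCA·CCA·BCB·C·CCA·C·CCA·CCA·BCB
    A ↦ BCB
    B ↦ C
    C ↦ CCA

A->BCB, B->C, C->CCA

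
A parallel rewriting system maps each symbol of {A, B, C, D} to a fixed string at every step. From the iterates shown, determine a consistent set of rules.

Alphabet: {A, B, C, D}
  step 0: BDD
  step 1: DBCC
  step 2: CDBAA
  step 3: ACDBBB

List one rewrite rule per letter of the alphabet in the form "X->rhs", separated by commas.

  step 2 ⇒ step 3: CDBAA ⇒ A·C·DB·B·B
    A ↦ B
    B ↦ DB
    C ↦ A
    D ↦ C

A->B, B->DB, C->A, D->C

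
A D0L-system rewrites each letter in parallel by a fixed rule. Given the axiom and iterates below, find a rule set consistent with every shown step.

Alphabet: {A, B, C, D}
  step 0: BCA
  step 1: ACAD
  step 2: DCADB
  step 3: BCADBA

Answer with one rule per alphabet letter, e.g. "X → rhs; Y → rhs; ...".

A->D, B->A, C->CA, D->B

  step 2 ⇒ step 3: DCADB ⇒ B·CA·D·B·A
    A ↦ D
    B ↦ A
    C ↦ CA
    D ↦ B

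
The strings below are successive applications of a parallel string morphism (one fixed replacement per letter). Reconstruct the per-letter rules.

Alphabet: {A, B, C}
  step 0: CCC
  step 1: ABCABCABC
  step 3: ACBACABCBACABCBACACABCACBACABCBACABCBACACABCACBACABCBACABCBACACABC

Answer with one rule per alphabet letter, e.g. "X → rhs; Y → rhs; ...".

  step 0 ⇒ step 1: CCC ⇒ ABC·ABC·ABC
    C ↦ ABC
    A ↦ BAC  (constrained at step 1)
    B ↦ AC  (constrained at step 1)

A->BAC, B->AC, C->ABC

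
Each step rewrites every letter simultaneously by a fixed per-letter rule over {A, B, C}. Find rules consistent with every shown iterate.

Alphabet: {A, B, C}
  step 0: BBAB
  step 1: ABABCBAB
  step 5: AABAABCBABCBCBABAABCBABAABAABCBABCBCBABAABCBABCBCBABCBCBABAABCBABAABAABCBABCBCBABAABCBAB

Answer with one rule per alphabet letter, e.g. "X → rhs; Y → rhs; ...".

A->CB, B->AB, C->A

  step 0 ⇒ step 1: BBAB ⇒ AB·AB·CB·AB
    A ↦ CB
    B ↦ AB
    C ↦ A  (constrained at step 1)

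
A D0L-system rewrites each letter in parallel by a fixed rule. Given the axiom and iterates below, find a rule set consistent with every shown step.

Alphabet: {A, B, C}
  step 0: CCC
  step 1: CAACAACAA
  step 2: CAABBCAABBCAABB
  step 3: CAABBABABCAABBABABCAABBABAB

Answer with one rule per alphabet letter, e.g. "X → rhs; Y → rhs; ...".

  step 2 ⇒ step 3: CAABBCAABBCAABB ⇒ CAA·B·B·AB·AB·CAA·B·B·AB·AB·CAA·B·B·AB·AB
    A ↦ B
    B ↦ AB
    C ↦ CAA

A->B, B->AB, C->CAA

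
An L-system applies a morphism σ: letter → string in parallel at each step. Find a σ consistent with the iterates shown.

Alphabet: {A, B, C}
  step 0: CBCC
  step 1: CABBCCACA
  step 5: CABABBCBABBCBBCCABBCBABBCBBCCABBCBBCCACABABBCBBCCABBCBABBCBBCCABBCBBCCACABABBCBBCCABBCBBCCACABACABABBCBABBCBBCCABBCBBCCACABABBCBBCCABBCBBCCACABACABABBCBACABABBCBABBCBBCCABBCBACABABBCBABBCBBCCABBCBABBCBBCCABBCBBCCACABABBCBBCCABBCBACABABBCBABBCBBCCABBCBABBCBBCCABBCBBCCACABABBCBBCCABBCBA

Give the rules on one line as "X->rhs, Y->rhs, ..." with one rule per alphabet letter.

  step 0 ⇒ step 1: CBCC ⇒ CA·BBC·CA·CA
    B ↦ BBC
    C ↦ CA
    A ↦ BA  (constrained at step 1)

A->BA, B->BBC, C->CA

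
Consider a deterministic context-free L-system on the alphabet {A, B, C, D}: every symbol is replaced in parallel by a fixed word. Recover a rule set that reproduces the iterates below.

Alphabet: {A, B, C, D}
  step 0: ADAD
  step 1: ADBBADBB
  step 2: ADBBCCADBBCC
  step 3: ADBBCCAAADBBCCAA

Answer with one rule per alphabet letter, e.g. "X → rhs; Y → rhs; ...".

  step 2 ⇒ step 3: ADBBCCADBBCC ⇒ AD·BB·C·C·A·A·AD·BB·C·C·A·A
    A ↦ AD
    B ↦ C
    C ↦ A
    D ↦ BB

A->AD, B->C, C->A, D->BB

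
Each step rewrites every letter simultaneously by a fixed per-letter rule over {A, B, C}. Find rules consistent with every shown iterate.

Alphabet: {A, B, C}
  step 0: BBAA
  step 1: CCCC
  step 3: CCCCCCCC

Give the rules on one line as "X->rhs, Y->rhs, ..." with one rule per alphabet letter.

  step 0 ⇒ step 1: BBAA ⇒ C·C·C·C
    A ↦ C
    B ↦ C
    C ↦ AB  (constrained at step 1)

A->C, B->C, C->AB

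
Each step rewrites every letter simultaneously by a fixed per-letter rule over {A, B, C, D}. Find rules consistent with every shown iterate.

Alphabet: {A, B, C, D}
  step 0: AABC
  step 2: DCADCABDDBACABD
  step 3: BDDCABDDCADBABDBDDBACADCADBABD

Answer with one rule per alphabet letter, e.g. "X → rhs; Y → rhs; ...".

  step 2 ⇒ step 3: DCADCABDDBACABD ⇒ BD·D·CA·BD·D·CA·DBA·BD·BD·DBA·CA·D·CA·DBA·BD
    A ↦ CA
    B ↦ DBA
    C ↦ D
    D ↦ BD

A->CA, B->DBA, C->D, D->BD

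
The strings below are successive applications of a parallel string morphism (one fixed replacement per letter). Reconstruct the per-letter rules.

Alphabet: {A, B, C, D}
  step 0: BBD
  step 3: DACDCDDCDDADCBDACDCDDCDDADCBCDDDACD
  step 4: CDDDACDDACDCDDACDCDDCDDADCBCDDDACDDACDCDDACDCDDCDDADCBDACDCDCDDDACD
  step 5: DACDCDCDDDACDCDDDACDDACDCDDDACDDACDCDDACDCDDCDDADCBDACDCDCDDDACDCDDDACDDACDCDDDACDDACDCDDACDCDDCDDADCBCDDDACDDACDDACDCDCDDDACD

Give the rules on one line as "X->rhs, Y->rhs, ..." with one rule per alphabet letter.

A->D, B->DCB, C->DA, D->CD

  step 4 ⇒ step 5: CDDDACDDACDCDDACDCDDCDDADCBCDDDACDDACDCDDACDCDDCDDADCBDACDCDCDDDACD ⇒ DA·CD·CD·CD·D·DA·CD·CD·D·DA·CD·DA·CD·CD·D·DA·CD·DA·CD·CD·DA·CD·CD·D·CD·DA·DCB·DA·CD·CD·CD·D·DA·CD·CD·D·DA·CD·DA·CD·CD·D·DA·CD·DA·CD·CD·DA·CD·CD·D·CD·DA·DCB·CD·D·DA·CD·DA·CD·DA·CD·CD·CD·D·DA·CD
    A ↦ D
    B ↦ DCB
    C ↦ DA
    D ↦ CD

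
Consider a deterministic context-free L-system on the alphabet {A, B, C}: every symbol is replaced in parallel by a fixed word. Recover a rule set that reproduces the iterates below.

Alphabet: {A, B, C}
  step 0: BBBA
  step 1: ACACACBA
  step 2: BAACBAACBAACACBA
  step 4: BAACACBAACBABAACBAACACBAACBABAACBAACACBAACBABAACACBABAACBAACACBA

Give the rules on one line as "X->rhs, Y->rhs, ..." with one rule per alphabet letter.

A->BA, B->AC, C->AC

  step 1 ⇒ step 2: ACACACBA ⇒ BA·AC·BA·AC·BA·AC·AC·BA
    A ↦ BA
    B ↦ AC
    C ↦ AC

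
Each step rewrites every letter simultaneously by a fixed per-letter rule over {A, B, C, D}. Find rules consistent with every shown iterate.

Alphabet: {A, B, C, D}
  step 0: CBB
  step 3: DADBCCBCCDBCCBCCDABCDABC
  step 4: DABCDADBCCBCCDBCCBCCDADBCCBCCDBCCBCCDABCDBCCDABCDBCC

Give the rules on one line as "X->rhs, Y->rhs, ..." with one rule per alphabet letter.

  step 3 ⇒ step 4: DADBCCBCCDBCCBCCDABCDABC ⇒ DA·BC·DA·D·BCC·BCC·D·BCC·BCC·DA·D·BCC·BCC·D·BCC·BCC·DA·BC·D·BCC·DA·BC·D·BCC
    A ↦ BC
    B ↦ D
    C ↦ BCC
    D ↦ DA

A->BC, B->D, C->BCC, D->DA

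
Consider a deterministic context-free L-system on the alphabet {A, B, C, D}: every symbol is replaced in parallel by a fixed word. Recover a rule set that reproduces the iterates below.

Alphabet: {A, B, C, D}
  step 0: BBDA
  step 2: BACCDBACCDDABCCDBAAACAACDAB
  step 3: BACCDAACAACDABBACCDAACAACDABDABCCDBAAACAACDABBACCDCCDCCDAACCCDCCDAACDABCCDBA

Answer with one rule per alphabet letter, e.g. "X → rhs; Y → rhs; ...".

  step 2 ⇒ step 3: BACCDBACCDDABCCDBAAACAACDAB ⇒ BA·CCD·AAC·AAC·DAB·BA·CCD·AAC·AAC·DAB·DAB·CCD·BA·AAC·AAC·DAB·BA·CCD·CCD·CCD·AAC·CCD·CCD·AAC·DAB·CCD·BA
    A ↦ CCD
    B ↦ BA
    C ↦ AAC
    D ↦ DAB

A->CCD, B->BA, C->AAC, D->DAB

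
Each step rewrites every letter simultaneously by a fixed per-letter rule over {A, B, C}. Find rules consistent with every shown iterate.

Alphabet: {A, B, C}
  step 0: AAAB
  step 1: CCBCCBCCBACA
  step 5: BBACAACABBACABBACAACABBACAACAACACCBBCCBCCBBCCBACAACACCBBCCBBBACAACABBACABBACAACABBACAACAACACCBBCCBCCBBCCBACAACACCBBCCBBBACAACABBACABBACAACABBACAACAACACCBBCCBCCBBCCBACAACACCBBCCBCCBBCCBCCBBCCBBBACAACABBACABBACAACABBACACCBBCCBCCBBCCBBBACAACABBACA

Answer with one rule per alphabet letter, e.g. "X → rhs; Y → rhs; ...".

A->CCB, B->ACA, C->B

  step 0 ⇒ step 1: AAAB ⇒ CCB·CCB·CCB·ACA
    A ↦ CCB
    B ↦ ACA
    C ↦ B  (constrained at step 1)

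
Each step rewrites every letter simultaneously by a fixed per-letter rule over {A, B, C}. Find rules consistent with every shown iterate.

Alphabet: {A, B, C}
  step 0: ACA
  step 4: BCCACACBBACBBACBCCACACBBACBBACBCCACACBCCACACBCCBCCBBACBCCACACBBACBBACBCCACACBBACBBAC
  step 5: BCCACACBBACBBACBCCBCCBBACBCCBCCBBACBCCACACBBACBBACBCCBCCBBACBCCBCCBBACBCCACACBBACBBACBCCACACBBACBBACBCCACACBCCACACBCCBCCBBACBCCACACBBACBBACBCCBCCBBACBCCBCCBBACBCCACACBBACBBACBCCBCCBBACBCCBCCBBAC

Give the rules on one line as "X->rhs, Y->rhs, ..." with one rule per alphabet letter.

  step 4 ⇒ step 5: BCCACACBBACBBACBCCACACBBACBBACBCCACACBCCACACBCCBCCBBACBCCACACBBACBBACBCCACACBBACBBAC ⇒ BCC·AC·AC·BB·AC·BB·AC·BCC·BCC·BB·AC·BCC·BCC·BB·AC·BCC·AC·AC·BB·AC·BB·AC·BCC·BCC·BB·AC·BCC·BCC·BB·AC·BCC·AC·AC·BB·AC·BB·AC·BCC·AC·AC·BB·AC·BB·AC·BCC·AC·AC·BCC·AC·AC·BCC·BCC·BB·AC·BCC·AC·AC·BB·AC·BB·AC·BCC·BCC·BB·AC·BCC·BCC·BB·AC·BCC·AC·AC·BB·AC·BB·AC·BCC·BCC·BB·AC·BCC·BCC·BB·AC
    A ↦ BB
    B ↦ BCC
    C ↦ AC

A->BB, B->BCC, C->AC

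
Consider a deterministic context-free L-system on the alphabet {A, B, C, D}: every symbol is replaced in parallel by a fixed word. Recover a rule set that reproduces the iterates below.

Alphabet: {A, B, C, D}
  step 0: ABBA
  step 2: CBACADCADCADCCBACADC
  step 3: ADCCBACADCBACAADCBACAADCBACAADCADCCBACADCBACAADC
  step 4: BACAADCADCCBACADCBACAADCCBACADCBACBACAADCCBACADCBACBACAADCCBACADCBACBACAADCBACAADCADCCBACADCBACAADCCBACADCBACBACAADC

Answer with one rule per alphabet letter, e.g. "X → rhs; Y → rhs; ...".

  step 3 ⇒ step 4: ADCCBACADCBACAADCBACAADCBACAADCADCCBACADCBACAADC ⇒ BAC·A·ADC·ADC·C·BAC·ADC·BAC·A·ADC·C·BAC·ADC·BAC·BAC·A·ADC·C·BAC·ADC·BAC·BAC·A·ADC·C·BAC·ADC·BAC·BAC·A·ADC·BAC·A·ADC·ADC·C·BAC·ADC·BAC·A·ADC·C·BAC·ADC·BAC·BAC·A·ADC
    A ↦ BAC
    B ↦ C
    C ↦ ADC
    D ↦ A

A->BAC, B->C, C->ADC, D->A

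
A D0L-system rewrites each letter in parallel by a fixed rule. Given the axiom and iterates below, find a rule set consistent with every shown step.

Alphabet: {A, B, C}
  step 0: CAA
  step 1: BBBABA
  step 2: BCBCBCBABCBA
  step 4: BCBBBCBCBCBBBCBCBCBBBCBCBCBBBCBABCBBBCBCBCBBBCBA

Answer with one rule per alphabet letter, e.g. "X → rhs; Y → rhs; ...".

  step 1 ⇒ step 2: BBBABA ⇒ BC·BC·BC·BA·BC·BA
    A ↦ BA
    B ↦ BC
  step 0 ⇒ step 1: CAA ⇒ BB·BA·BA
    C ↦ BB

A->BA, B->BC, C->BB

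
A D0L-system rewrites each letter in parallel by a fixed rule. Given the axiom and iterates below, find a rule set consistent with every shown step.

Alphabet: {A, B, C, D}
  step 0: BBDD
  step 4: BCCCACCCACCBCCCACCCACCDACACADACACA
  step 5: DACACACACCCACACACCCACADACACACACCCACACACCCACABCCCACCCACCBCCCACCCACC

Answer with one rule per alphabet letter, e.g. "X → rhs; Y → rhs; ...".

A->CC, B->DA, C->CA, D->B

  step 4 ⇒ step 5: BCCCACCCACCBCCCACCCACCDACACADACACA ⇒ DA·CA·CA·CA·CC·CA·CA·CA·CC·CA·CA·DA·CA·CA·CA·CC·CA·CA·CA·CC·CA·CA·B·CC·CA·CC·CA·CC·B·CC·CA·CC·CA·CC
    A ↦ CC
    B ↦ DA
    C ↦ CA
    D ↦ B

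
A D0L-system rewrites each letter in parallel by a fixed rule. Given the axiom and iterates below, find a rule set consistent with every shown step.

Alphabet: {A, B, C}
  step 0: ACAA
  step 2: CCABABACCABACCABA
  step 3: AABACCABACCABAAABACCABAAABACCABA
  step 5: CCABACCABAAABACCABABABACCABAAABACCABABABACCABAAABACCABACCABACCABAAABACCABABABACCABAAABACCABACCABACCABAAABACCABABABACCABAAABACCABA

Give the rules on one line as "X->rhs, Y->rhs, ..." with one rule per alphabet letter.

A->BA, B->CCA, C->A

  step 2 ⇒ step 3: CCABABACCABACCABA ⇒ A·A·BA·CCA·BA·CCA·BA·A·A·BA·CCA·BA·A·A·BA·CCA·BA
    A ↦ BA
    B ↦ CCA
    C ↦ A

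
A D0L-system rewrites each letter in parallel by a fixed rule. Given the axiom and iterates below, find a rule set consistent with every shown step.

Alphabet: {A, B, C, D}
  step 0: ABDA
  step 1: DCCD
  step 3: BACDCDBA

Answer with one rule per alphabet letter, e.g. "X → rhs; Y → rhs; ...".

  step 0 ⇒ step 1: ABDA ⇒ D·C·C·D
    A ↦ D
    B ↦ C
    D ↦ C
    C ↦ BA  (constrained at step 1)

A->D, B->C, C->BA, D->C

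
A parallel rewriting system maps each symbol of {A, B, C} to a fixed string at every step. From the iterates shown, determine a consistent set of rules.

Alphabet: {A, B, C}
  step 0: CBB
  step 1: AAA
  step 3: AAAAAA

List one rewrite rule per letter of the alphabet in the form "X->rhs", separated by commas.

A->CB, B->A, C->A

  step 0 ⇒ step 1: CBB ⇒ A·A·A
    B ↦ A
    C ↦ A
    A ↦ CB  (constrained at step 1)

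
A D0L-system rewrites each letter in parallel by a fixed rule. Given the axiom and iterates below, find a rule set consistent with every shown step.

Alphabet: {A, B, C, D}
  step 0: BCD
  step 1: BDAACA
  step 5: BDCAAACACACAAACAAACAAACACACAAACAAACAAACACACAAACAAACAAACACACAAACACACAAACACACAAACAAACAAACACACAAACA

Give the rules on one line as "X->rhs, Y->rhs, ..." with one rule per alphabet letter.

A->CA, B->BD, C->AA, D->CA

  step 0 ⇒ step 1: BCD ⇒ BD·AA·CA
    B ↦ BD
    C ↦ AA
    D ↦ CA
    A ↦ CA  (constrained at step 1)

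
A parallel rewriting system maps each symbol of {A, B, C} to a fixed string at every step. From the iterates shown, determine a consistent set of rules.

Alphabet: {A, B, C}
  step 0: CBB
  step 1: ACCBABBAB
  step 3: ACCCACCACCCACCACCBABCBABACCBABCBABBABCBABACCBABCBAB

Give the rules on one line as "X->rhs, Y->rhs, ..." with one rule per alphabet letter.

A->C, B->BAB, C->ACC

  step 0 ⇒ step 1: CBB ⇒ ACC·BAB·BAB
    B ↦ BAB
    C ↦ ACC
    A ↦ C  (constrained at step 1)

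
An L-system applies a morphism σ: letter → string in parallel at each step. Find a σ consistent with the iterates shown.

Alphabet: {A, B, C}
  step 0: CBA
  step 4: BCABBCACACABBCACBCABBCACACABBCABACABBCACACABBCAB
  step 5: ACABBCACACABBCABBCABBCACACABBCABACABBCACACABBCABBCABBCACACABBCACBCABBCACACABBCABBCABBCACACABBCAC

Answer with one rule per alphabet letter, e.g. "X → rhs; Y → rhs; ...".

  step 4 ⇒ step 5: BCABBCACACABBCACBCABBCACACABBCABACABBCACACABBCAB ⇒ AC·AB·BC·AC·AC·AB·BC·AB·BC·AB·BC·AC·AC·AB·BC·AB·AC·AB·BC·AC·AC·AB·BC·AB·BC·AB·BC·AC·AC·AB·BC·AC·BC·AB·BC·AC·AC·AB·BC·AB·BC·AB·BC·AC·AC·AB·BC·AC
    A ↦ BC
    B ↦ AC
    C ↦ AB

A->BC, B->AC, C->AB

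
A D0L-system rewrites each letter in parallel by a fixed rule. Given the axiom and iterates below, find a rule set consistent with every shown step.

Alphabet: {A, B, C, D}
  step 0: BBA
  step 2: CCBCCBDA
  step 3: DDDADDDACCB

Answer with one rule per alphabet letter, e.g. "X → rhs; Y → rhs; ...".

  step 2 ⇒ step 3: CCBCCBDA ⇒ D·D·DA·D·D·DA·CC·B
    A ↦ B
    B ↦ DA
    C ↦ D
    D ↦ CC

A->B, B->DA, C->D, D->CC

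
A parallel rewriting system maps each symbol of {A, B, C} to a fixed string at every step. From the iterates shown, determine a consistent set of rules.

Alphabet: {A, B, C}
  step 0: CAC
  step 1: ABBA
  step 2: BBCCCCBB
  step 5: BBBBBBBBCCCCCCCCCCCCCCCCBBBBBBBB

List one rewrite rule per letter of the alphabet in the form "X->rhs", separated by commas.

A->BB, B->CC, C->A

  step 1 ⇒ step 2: ABBA ⇒ BB·CC·CC·BB
    A ↦ BB
    B ↦ CC
  step 0 ⇒ step 1: CAC ⇒ A·BB·A
    C ↦ A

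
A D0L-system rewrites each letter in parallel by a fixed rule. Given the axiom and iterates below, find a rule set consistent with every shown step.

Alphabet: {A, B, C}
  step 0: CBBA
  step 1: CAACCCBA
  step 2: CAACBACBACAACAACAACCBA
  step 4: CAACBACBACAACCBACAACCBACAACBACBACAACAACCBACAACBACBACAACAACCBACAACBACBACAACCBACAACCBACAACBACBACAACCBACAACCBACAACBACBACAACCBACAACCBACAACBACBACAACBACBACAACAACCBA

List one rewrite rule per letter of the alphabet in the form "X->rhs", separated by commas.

  step 1 ⇒ step 2: CAACCCBA ⇒ CAA·CBA·CBA·CAA·CAA·CAA·C·CBA
    A ↦ CBA
    B ↦ C
    C ↦ CAA

A->CBA, B->C, C->CAA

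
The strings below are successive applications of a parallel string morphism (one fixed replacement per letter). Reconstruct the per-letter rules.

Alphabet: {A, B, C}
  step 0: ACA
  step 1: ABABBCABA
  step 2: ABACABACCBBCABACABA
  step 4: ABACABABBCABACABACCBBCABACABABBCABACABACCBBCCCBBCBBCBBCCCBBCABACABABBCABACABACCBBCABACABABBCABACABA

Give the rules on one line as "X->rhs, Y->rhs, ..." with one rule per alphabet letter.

  step 1 ⇒ step 2: ABABBCABA ⇒ ABA·C·ABA·C·C·BBC·ABA·C·ABA
    A ↦ ABA
    B ↦ C
    C ↦ BBC

A->ABA, B->C, C->BBC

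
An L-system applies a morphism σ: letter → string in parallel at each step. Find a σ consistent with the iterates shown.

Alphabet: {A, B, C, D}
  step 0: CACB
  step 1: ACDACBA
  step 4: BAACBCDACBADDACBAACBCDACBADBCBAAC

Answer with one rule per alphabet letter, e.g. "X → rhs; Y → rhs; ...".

A->D, B->BA, C->AC, D->BC

  step 0 ⇒ step 1: CACB ⇒ AC·D·AC·BA
    A ↦ D
    B ↦ BA
    C ↦ AC
    D ↦ BC  (constrained at step 1)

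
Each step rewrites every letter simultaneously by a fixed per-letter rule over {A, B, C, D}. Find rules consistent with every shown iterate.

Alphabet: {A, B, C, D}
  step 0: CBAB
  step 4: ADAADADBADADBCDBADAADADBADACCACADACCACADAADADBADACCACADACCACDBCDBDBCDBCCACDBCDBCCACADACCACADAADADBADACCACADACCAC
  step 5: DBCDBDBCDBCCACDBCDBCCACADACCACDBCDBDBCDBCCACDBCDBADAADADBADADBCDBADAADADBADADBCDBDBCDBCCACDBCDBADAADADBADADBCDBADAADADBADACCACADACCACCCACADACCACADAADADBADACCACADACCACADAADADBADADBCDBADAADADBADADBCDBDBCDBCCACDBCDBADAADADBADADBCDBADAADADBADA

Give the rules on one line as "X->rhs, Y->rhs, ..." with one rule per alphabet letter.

  step 4 ⇒ step 5: ADAADADBADADBCDBADAADADBADACCACADACCACADAADADBADACCACADACCACDBCDBDBCDBCCACDBCDBCCACADACCACADAADADBADACCACADACCAC ⇒ DB·C·DB·DB·C·DB·C·CAC·DB·C·DB·C·CAC·ADA·C·CAC·DB·C·DB·DB·C·DB·C·CAC·DB·C·DB·ADA·ADA·DB·ADA·DB·C·DB·ADA·ADA·DB·ADA·DB·C·DB·DB·C·DB·C·CAC·DB·C·DB·ADA·ADA·DB·ADA·DB·C·DB·ADA·ADA·DB·ADA·C·CAC·ADA·C·CAC·C·CAC·ADA·C·CAC·ADA·ADA·DB·ADA·C·CAC·ADA·C·CAC·ADA·ADA·DB·ADA·DB·C·DB·ADA·ADA·DB·ADA·DB·C·DB·DB·C·DB·C·CAC·DB·C·DB·ADA·ADA·DB·ADA·DB·C·DB·ADA·ADA·DB·ADA
    A ↦ DB
    B ↦ CAC
    C ↦ ADA
    D ↦ C

A->DB, B->CAC, C->ADA, D->C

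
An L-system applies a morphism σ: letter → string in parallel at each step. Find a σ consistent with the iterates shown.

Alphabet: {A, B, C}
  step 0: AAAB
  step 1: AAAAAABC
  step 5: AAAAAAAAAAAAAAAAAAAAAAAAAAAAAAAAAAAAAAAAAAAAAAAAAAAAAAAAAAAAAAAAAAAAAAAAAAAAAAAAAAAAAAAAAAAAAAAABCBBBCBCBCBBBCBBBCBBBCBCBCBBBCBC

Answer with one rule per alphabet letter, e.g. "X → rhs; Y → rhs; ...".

  step 0 ⇒ step 1: AAAB ⇒ AA·AA·AA·BC
    A ↦ AA
    B ↦ BC
    C ↦ BB  (constrained at step 1)

A->AA, B->BC, C->BB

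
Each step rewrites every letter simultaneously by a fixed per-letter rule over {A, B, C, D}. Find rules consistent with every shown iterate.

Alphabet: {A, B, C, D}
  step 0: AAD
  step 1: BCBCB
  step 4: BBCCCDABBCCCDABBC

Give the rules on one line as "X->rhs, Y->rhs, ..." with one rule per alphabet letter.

  step 0 ⇒ step 1: AAD ⇒ BC·BC·B
    A ↦ BC
    D ↦ B
    B ↦ C  (constrained at step 1)
    C ↦ DA  (constrained at step 1)

A->BC, B->C, C->DA, D->B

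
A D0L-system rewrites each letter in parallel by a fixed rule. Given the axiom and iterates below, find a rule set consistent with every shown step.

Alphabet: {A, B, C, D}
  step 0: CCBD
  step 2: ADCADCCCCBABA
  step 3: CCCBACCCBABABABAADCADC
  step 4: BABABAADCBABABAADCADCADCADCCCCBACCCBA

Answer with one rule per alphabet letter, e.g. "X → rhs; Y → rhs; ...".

  step 3 ⇒ step 4: CCCBACCCBABABABAADCADC ⇒ BA·BA·BA·AD·C·BA·BA·BA·AD·C·AD·C·AD·C·AD·C·C·CC·BA·C·CC·BA
    A ↦ C
    B ↦ AD
    C ↦ BA
    D ↦ CC

A->C, B->AD, C->BA, D->CC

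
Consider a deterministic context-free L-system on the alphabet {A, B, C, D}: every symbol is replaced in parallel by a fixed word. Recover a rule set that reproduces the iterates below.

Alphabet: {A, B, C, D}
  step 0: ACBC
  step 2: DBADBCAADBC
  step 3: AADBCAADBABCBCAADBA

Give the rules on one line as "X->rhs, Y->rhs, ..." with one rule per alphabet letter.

  step 2 ⇒ step 3: DBADBCAADBC ⇒ AA·D·BC·AA·D·BA·BC·BC·AA·D·BA
    A ↦ BC
    B ↦ D
    C ↦ BA
    D ↦ AA

A->BC, B->D, C->BA, D->AA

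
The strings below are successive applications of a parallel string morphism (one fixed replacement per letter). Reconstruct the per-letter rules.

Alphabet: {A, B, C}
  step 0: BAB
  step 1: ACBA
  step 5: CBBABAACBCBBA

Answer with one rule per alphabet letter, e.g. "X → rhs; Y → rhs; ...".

  step 0 ⇒ step 1: BAB ⇒ A·CB·A
    A ↦ CB
    B ↦ A
    C ↦ B  (constrained at step 1)

A->CB, B->A, C->B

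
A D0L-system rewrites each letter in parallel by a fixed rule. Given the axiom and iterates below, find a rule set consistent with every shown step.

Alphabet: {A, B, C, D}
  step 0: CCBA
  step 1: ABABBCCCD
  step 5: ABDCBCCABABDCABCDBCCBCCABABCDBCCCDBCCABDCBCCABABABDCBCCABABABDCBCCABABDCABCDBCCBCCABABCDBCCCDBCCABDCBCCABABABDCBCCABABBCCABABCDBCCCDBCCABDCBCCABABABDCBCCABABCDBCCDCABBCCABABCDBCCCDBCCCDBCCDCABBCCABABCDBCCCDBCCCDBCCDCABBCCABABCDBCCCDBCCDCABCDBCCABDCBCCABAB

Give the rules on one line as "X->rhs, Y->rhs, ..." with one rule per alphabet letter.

  step 0 ⇒ step 1: CCBA ⇒ AB·AB·BCC·CD
    A ↦ CD
    B ↦ BCC
    C ↦ AB
    D ↦ DC  (constrained at step 1)

A->CD, B->BCC, C->AB, D->DC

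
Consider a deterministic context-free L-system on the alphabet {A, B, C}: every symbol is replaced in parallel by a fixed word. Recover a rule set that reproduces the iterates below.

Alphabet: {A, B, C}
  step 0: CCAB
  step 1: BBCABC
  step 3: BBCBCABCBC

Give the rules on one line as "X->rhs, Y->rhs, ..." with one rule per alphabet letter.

A->CAB, B->C, C->B

  step 0 ⇒ step 1: CCAB ⇒ B·B·CAB·C
    A ↦ CAB
    B ↦ C
    C ↦ B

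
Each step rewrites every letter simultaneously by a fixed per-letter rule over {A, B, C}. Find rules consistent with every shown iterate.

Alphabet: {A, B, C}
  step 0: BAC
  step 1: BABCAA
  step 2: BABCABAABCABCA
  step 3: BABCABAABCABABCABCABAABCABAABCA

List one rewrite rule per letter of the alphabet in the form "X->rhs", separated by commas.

  step 2 ⇒ step 3: BABCABAABCABCA ⇒ BA·BCA·BA·A·BCA·BA·BCA·BCA·BA·A·BCA·BA·A·BCA
    A ↦ BCA
    B ↦ BA
    C ↦ A

A->BCA, B->BA, C->A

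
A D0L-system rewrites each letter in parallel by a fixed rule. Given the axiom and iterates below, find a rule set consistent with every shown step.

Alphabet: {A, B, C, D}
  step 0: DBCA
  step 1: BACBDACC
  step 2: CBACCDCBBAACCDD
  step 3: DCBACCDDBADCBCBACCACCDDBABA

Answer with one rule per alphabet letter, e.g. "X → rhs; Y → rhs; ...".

A->ACC, B->CB, C->D, D->BA

  step 2 ⇒ step 3: CBACCDCBBAACCDD ⇒ D·CB·ACC·D·D·BA·D·CB·CB·ACC·ACC·D·D·BA·BA
    A ↦ ACC
    B ↦ CB
    C ↦ D
    D ↦ BA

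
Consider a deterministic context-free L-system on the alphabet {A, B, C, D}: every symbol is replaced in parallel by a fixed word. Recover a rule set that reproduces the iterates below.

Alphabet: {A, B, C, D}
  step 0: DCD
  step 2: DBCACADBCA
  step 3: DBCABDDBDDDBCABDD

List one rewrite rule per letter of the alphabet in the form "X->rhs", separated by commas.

A->DD, B->CA, C->B, D->DB

  step 2 ⇒ step 3: DBCACADBCA ⇒ DB·CA·B·DD·B·DD·DB·CA·B·DD
    A ↦ DD
    B ↦ CA
    C ↦ B
    D ↦ DB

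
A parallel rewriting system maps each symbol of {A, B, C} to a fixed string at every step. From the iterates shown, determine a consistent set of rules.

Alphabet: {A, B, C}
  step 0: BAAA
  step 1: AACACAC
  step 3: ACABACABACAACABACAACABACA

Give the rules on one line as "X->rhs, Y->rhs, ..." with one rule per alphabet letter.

  step 0 ⇒ step 1: BAAA ⇒ A·AC·AC·AC
    A ↦ AC
    B ↦ A
    C ↦ AB  (constrained at step 1)

A->AC, B->A, C->AB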